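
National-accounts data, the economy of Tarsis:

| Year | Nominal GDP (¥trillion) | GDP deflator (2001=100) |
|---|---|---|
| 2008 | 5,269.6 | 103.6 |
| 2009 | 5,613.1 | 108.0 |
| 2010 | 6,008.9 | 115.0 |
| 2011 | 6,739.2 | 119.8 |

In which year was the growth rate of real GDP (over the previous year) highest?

2011

2009: real = 5613.1/1.080 = 5197.31; growth vs 2008 (5086.49) = 2.18%.
2010: real = 6008.9/1.150 = 5225.13; growth vs 2009 (5197.31) = 0.54%.
2011: real = 6739.2/1.198 = 5625.38; growth vs 2010 (5225.13) = 7.66%.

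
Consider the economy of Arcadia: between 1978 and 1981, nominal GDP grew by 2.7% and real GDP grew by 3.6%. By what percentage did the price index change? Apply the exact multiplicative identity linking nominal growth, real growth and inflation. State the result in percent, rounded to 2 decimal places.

-0.87%

(1 + g_nom) = (1 + g_real)(1 + π), so π = 1.0270 / 1.0360 − 1 = -0.00869.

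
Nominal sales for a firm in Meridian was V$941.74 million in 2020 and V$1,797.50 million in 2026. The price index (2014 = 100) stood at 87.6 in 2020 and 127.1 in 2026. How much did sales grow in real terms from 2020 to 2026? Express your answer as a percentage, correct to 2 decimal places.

Real sales 2020 = 941.74 / 0.876 = 1075.05.
Real sales 2026 = 1797.50 / 1.271 = 1414.24.
Real growth = 1414.24 / 1075.05 − 1 = 0.3155.

31.55%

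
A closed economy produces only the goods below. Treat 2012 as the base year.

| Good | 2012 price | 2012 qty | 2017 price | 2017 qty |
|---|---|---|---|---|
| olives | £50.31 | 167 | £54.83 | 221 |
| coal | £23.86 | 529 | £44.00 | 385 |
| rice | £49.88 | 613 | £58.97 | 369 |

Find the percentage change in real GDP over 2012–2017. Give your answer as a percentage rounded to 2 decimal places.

Real GDP 2012 = Nominal GDP 2012 = 50.31·167 + 23.86·529 + 49.88·613 = 51600.15.
Real GDP 2017 (at 2012 prices) = 50.31·221 + 23.86·385 + 49.88·369 = 38710.33.
Real growth = 38710.33/51600.15 − 1 = -0.2498.

-24.98%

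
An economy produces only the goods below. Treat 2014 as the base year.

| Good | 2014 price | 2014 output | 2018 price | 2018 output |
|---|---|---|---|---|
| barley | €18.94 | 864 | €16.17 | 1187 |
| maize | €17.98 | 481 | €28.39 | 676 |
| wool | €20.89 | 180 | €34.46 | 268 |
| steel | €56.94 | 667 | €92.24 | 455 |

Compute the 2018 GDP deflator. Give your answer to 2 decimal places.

Nominal GDP 2018 = 16.17·1187 + 28.39·676 + 34.46·268 + 92.24·455 = 89589.91.
Real GDP 2018 (at 2014 prices) = 18.94·1187 + 17.98·676 + 20.89·268 + 56.94·455 = 66142.48.
Deflator = Nominal/Real × 100 = 89589.91/66142.48 × 100 = 135.450.

135.45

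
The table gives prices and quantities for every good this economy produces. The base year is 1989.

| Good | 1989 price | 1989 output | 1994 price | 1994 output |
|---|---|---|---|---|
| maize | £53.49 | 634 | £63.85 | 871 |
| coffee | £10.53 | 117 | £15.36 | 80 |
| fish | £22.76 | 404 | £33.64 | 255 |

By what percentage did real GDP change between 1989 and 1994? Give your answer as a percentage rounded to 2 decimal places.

20.06%

Real GDP 1989 = Nominal GDP 1989 = 53.49·634 + 10.53·117 + 22.76·404 = 44339.71.
Real GDP 1994 (at 1989 prices) = 53.49·871 + 10.53·80 + 22.76·255 = 53235.99.
Real growth = 53235.99/44339.71 − 1 = 0.2006.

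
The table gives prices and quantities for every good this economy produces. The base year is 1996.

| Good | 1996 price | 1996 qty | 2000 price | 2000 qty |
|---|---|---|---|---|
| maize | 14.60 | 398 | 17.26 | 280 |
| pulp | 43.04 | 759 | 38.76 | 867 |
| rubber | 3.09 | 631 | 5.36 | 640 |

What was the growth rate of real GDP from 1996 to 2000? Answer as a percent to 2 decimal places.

Real GDP 1996 = Nominal GDP 1996 = 14.60·398 + 43.04·759 + 3.09·631 = 40427.95.
Real GDP 2000 (at 1996 prices) = 14.60·280 + 43.04·867 + 3.09·640 = 43381.28.
Real growth = 43381.28/40427.95 − 1 = 0.0731.

7.31%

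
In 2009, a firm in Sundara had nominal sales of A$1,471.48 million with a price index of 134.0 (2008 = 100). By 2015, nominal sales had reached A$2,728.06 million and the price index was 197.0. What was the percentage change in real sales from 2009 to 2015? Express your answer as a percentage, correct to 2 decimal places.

Deflate each year: 2009 → 1471.48/1.340 = 1098.12; 2015 → 2728.06/1.970 = 1384.80.
So real sales changed by 1384.80/1098.12 − 1 = 0.2611, i.e. 26.11%.

26.11%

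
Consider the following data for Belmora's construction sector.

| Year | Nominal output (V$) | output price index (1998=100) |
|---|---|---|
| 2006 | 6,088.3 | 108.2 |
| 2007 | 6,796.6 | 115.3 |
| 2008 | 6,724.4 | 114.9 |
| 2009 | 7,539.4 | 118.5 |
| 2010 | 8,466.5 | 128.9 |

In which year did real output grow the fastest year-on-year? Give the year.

2009

2007: real = 6796.6/1.153 = 5894.71; growth vs 2006 (5626.89) = 4.76%.
2008: real = 6724.4/1.149 = 5852.39; growth vs 2007 (5894.71) = -0.72%.
2009: real = 7539.4/1.185 = 6362.36; growth vs 2008 (5852.39) = 8.71%.
2010: real = 8466.5/1.289 = 6568.27; growth vs 2009 (6362.36) = 3.24%.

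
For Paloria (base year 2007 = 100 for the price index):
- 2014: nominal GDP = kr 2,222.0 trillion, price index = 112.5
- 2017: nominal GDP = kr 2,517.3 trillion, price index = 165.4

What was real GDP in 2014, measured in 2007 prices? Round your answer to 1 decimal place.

Real GDP = Nominal / (price index/100) = 2222.0 / 1.125 = 1975.11.

kr 1,975.1 trillion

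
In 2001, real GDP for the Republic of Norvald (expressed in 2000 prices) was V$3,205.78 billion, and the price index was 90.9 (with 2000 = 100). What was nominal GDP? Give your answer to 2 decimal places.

Nominal GDP = Real × (price index/100) = 3205.78 × 0.909 = 2914.05.

V$2,914.05 billion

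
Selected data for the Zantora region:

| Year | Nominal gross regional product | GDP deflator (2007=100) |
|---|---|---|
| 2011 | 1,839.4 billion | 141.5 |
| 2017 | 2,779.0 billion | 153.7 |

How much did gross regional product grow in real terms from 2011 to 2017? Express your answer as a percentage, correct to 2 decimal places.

Real gross regional product 2011 = 1839.4 / 1.415 = 1299.93.
Real gross regional product 2017 = 2779.0 / 1.537 = 1808.07.
Real growth = 1808.07 / 1299.93 − 1 = 0.3909.

39.09%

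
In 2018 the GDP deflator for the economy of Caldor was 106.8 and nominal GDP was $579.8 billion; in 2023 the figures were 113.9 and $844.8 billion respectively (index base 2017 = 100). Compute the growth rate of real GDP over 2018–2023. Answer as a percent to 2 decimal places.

Deflate each year: 2018 → 579.8/1.068 = 542.88; 2023 → 844.8/1.139 = 741.70.
So real GDP changed by 741.70/542.88 − 1 = 0.3662, i.e. 36.62%.

36.62%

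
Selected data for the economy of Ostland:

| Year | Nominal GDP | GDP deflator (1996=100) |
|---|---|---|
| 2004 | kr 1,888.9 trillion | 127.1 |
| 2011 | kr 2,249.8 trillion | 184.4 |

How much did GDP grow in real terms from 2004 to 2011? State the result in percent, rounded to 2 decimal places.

-17.90%

Deflate each year: 2004 → 1888.9/1.271 = 1486.15; 2011 → 2249.8/1.844 = 1220.07.
So real GDP changed by 1220.07/1486.15 − 1 = -0.1790, i.e. -17.90%.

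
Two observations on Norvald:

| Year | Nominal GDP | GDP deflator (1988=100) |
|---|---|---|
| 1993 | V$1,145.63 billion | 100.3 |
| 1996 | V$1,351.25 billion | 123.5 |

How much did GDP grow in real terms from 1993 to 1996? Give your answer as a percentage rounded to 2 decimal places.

Deflate each year: 1993 → 1145.63/1.003 = 1142.20; 1996 → 1351.25/1.235 = 1094.13.
So real GDP changed by 1094.13/1142.20 − 1 = -0.0421, i.e. -4.21%.

-4.21%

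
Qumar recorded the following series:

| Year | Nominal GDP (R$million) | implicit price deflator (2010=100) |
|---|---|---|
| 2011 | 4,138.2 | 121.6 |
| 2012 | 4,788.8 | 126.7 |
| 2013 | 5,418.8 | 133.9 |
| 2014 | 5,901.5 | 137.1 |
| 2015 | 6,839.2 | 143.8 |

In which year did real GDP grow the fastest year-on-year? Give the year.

2012: real = 4788.8/1.267 = 3779.64; growth vs 2011 (3403.13) = 11.06%.
2013: real = 5418.8/1.339 = 4046.90; growth vs 2012 (3779.64) = 7.07%.
2014: real = 5901.5/1.371 = 4304.52; growth vs 2013 (4046.90) = 6.37%.
2015: real = 6839.2/1.438 = 4756.05; growth vs 2014 (4304.52) = 10.49%.

2012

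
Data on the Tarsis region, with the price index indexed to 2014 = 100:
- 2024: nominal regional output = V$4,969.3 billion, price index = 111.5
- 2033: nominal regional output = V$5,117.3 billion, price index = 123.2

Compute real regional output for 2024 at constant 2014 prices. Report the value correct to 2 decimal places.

V$4,456.77 billion

Real regional output = Nominal / (price index/100) = 4969.3 / 1.115 = 4456.77.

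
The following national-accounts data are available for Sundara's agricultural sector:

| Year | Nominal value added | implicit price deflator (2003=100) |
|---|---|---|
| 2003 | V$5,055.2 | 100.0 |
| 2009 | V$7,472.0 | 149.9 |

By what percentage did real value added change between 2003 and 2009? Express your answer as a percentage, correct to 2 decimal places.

Deflate each year: 2003 → 5055.2/1.000 = 5055.20; 2009 → 7472.0/1.499 = 4984.66.
So real value added changed by 4984.66/5055.20 − 1 = -0.0140, i.e. -1.40%.

-1.40%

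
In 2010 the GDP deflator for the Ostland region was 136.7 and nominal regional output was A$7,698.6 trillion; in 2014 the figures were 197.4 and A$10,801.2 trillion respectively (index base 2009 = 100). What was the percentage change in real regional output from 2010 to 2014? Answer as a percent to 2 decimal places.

-2.84%

Deflate each year: 2010 → 7698.6/1.367 = 5631.75; 2014 → 10801.2/1.974 = 5471.73.
So real regional output changed by 5471.73/5631.75 − 1 = -0.0284, i.e. -2.84%.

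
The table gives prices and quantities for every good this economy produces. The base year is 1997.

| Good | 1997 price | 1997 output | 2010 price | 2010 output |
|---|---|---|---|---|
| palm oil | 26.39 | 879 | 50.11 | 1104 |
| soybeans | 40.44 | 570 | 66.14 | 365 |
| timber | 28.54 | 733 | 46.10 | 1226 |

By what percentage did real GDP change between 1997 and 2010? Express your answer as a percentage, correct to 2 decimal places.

17.45%

Real GDP 1997 = Nominal GDP 1997 = 26.39·879 + 40.44·570 + 28.54·733 = 67167.43.
Real GDP 2010 (at 1997 prices) = 26.39·1104 + 40.44·365 + 28.54·1226 = 78885.20.
Real growth = 78885.20/67167.43 − 1 = 0.1745.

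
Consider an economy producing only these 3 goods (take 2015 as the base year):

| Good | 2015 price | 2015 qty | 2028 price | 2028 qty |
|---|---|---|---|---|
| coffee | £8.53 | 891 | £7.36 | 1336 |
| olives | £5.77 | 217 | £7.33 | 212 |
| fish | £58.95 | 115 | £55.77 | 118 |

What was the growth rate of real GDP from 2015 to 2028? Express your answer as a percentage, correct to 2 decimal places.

25.23%

Real GDP 2015 = Nominal GDP 2015 = 8.53·891 + 5.77·217 + 58.95·115 = 15631.57.
Real GDP 2028 (at 2015 prices) = 8.53·1336 + 5.77·212 + 58.95·118 = 19575.42.
Real growth = 19575.42/15631.57 − 1 = 0.2523.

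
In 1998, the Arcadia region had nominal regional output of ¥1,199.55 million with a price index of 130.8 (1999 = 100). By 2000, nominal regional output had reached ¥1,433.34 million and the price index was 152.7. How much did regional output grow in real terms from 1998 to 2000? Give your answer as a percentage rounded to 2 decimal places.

2.35%

Deflate each year: 1998 → 1199.55/1.308 = 917.09; 2000 → 1433.34/1.527 = 938.66.
So real regional output changed by 938.66/917.09 − 1 = 0.0235, i.e. 2.35%.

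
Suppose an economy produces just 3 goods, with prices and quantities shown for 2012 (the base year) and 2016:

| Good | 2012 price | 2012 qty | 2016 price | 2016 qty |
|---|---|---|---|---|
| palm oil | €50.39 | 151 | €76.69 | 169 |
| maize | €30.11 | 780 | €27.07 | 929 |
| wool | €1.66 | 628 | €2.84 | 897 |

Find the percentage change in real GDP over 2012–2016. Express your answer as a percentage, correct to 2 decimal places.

18.17%

Real GDP 2012 = Nominal GDP 2012 = 50.39·151 + 30.11·780 + 1.66·628 = 32137.17.
Real GDP 2016 (at 2012 prices) = 50.39·169 + 30.11·929 + 1.66·897 = 37977.12.
Real growth = 37977.12/32137.17 − 1 = 0.1817.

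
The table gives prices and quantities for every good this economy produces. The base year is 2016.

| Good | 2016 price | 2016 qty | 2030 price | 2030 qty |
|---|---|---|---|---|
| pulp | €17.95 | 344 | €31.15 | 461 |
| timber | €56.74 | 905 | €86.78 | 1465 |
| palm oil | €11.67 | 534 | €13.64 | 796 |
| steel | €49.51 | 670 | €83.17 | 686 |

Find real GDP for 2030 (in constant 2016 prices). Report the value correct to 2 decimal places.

Real GDP 2030 = Σ (p_2016 × q_2030) = 17.95·461 + 56.74·1465 + 11.67·796 + 49.51·686 = 134652.23.

€134652.23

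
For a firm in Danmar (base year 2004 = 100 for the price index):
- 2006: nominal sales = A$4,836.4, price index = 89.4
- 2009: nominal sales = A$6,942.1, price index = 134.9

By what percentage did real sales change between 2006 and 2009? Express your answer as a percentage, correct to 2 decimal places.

-4.88%

Real sales 2006 = 4836.4 / 0.894 = 5409.84.
Real sales 2009 = 6942.1 / 1.349 = 5146.11.
Real growth = 5146.11 / 5409.84 − 1 = -0.0488.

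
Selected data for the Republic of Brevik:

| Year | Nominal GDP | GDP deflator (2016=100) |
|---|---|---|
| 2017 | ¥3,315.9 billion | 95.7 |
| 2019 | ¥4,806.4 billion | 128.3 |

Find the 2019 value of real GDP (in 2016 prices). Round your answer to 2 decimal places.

¥3,746.22 billion

Real GDP = Nominal / (GDP deflator/100) = 4806.4 / 1.283 = 3746.22.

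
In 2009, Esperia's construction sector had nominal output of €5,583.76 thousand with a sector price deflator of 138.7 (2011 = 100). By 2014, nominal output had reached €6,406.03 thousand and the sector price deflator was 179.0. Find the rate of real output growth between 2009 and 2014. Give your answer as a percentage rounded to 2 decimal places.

Deflate each year: 2009 → 5583.76/1.387 = 4025.78; 2014 → 6406.03/1.790 = 3578.79.
So real output changed by 3578.79/4025.78 − 1 = -0.1110, i.e. -11.10%.

-11.10%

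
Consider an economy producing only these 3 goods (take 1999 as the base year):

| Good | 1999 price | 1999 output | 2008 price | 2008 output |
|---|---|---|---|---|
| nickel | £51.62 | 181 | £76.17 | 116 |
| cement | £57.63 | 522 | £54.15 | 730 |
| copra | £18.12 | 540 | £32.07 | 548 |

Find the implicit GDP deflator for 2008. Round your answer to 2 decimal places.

Nominal GDP 2008 = 76.17·116 + 54.15·730 + 32.07·548 = 65939.58.
Real GDP 2008 (at 1999 prices) = 51.62·116 + 57.63·730 + 18.12·548 = 57987.58.
Deflator = Nominal/Real × 100 = 65939.58/57987.58 × 100 = 113.713.

113.71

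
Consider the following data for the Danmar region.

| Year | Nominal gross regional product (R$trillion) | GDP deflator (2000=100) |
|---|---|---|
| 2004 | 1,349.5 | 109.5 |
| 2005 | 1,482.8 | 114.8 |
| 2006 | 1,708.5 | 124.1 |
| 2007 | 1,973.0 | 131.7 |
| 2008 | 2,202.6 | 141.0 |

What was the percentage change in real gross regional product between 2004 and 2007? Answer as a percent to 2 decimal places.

Real gross regional product 2004 = 1349.5/1.095 = 1232.42.
Real gross regional product 2007 = 1973.0/1.317 = 1498.10.
Change = 1498.10/1232.42 − 1 = 0.2156.

21.56%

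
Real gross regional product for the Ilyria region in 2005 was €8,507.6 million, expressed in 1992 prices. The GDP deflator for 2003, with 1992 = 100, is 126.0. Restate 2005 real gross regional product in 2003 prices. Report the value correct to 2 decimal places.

€10,719.58 million

Real gross regional product in 2003 prices = Real gross regional product in 1992 prices × (P_2003/P_1992) = 8507.6 × 1.260 = 10719.58.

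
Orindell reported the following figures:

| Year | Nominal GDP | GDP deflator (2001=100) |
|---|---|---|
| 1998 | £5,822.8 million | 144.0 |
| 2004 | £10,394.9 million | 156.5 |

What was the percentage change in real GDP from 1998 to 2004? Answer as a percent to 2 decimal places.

Real GDP 1998 = 5822.8 / 1.440 = 4043.61.
Real GDP 2004 = 10394.9 / 1.565 = 6642.11.
Real growth = 6642.11 / 4043.61 − 1 = 0.6426.

64.26%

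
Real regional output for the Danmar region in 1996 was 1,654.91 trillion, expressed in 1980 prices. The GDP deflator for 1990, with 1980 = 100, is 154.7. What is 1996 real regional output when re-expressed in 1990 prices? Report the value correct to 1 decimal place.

2,560.1 trillion

Real regional output in 1990 prices = Real regional output in 1980 prices × (P_1990/P_1980) = 1654.91 × 1.547 = 2560.15.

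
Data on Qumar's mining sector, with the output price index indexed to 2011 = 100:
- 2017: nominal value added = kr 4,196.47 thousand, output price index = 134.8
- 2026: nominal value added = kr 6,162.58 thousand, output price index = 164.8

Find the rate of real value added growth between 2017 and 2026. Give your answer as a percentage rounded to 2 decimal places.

20.12%

Deflate each year: 2017 → 4196.47/1.348 = 3113.11; 2026 → 6162.58/1.648 = 3739.43.
So real value added changed by 3739.43/3113.11 − 1 = 0.2012, i.e. 20.12%.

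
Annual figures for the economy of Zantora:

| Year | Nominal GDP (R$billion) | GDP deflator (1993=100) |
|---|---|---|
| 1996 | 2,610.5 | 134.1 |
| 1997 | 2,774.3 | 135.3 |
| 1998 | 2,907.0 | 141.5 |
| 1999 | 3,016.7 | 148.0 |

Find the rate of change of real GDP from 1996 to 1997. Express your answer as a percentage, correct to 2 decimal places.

5.33%

Real GDP 1996 = 2610.5/1.341 = 1946.68.
Real GDP 1997 = 2774.3/1.353 = 2050.48.
Change = 2050.48/1946.68 − 1 = 0.0533.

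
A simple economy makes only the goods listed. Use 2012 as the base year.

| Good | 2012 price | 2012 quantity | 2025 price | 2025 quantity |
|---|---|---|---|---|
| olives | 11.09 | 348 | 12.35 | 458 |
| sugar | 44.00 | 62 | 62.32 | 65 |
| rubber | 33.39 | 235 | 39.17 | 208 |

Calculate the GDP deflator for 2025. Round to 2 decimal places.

Nominal GDP 2025 = 12.35·458 + 62.32·65 + 39.17·208 = 17854.46.
Real GDP 2025 (at 2012 prices) = 11.09·458 + 44.00·65 + 33.39·208 = 14884.34.
Deflator = Nominal/Real × 100 = 17854.46/14884.34 × 100 = 119.955.

119.95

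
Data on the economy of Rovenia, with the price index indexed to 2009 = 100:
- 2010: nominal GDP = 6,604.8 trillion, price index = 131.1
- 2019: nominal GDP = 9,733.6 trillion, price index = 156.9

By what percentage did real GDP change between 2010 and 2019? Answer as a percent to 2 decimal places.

23.14%

Deflate each year: 2010 → 6604.8/1.311 = 5037.99; 2019 → 9733.6/1.569 = 6203.70.
So real GDP changed by 6203.70/5037.99 − 1 = 0.2314, i.e. 23.14%.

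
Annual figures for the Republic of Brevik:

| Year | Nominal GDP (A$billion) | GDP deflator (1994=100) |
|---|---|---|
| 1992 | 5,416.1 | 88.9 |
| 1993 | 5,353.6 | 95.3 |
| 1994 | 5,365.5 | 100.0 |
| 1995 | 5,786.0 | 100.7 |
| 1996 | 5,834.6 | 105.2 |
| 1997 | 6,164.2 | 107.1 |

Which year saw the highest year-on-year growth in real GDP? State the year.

1993: real = 5353.6/0.953 = 5617.63; growth vs 1992 (6092.35) = -7.79%.
1994: real = 5365.5/1.000 = 5365.50; growth vs 1993 (5617.63) = -4.49%.
1995: real = 5786.0/1.007 = 5745.78; growth vs 1994 (5365.50) = 7.09%.
1996: real = 5834.6/1.052 = 5546.20; growth vs 1995 (5745.78) = -3.47%.
1997: real = 6164.2/1.071 = 5755.56; growth vs 1996 (5546.20) = 3.77%.

1995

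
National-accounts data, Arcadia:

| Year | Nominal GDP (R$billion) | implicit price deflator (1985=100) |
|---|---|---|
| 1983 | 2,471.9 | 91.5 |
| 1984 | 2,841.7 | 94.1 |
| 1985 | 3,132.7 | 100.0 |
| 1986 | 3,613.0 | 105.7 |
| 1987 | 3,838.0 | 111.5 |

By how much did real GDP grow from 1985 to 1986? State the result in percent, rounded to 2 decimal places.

9.11%

Real GDP 1985 = 3132.7/1.000 = 3132.70.
Real GDP 1986 = 3613.0/1.057 = 3418.16.
Change = 3418.16/3132.70 − 1 = 0.0911.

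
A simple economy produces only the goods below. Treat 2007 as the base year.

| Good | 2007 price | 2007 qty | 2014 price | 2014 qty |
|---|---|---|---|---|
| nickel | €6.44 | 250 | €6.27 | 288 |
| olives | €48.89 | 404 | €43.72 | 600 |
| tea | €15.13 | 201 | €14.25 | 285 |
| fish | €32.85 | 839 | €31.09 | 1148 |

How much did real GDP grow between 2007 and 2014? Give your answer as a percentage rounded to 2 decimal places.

Real GDP 2007 = Nominal GDP 2007 = 6.44·250 + 48.89·404 + 15.13·201 + 32.85·839 = 51963.84.
Real GDP 2014 (at 2007 prices) = 6.44·288 + 48.89·600 + 15.13·285 + 32.85·1148 = 73212.57.
Real growth = 73212.57/51963.84 − 1 = 0.4089.

40.89%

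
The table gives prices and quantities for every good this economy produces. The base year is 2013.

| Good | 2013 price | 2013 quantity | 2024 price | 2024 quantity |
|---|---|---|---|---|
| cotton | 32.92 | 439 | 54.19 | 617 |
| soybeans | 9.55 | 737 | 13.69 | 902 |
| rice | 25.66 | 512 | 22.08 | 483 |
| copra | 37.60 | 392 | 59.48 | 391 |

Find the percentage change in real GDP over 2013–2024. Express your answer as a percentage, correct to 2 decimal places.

13.48%

Real GDP 2013 = Nominal GDP 2013 = 32.92·439 + 9.55·737 + 25.66·512 + 37.60·392 = 49367.35.
Real GDP 2024 (at 2013 prices) = 32.92·617 + 9.55·902 + 25.66·483 + 37.60·391 = 56021.12.
Real growth = 56021.12/49367.35 − 1 = 0.1348.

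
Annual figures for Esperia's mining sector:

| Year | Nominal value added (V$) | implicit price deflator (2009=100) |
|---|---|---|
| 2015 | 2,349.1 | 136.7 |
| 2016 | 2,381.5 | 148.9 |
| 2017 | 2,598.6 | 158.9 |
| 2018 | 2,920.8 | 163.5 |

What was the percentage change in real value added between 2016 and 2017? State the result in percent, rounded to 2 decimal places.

2.25%

Real value added 2016 = 2381.5/1.489 = 1599.40.
Real value added 2017 = 2598.6/1.589 = 1635.37.
Change = 1635.37/1599.40 − 1 = 0.0225.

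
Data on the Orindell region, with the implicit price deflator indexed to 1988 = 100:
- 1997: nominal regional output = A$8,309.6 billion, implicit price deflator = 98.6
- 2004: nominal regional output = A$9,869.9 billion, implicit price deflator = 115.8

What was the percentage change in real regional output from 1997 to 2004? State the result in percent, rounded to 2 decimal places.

1.13%

Deflate each year: 1997 → 8309.6/0.986 = 8427.59; 2004 → 9869.9/1.158 = 8523.23.
So real regional output changed by 8523.23/8427.59 − 1 = 0.0113, i.e. 1.13%.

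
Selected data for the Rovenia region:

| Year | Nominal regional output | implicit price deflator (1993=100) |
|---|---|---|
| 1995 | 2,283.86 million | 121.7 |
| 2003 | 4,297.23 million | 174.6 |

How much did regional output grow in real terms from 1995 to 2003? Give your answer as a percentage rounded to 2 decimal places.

31.15%

Deflate each year: 1995 → 2283.86/1.217 = 1876.63; 2003 → 4297.23/1.746 = 2461.19.
So real regional output changed by 2461.19/1876.63 − 1 = 0.3115, i.e. 31.15%.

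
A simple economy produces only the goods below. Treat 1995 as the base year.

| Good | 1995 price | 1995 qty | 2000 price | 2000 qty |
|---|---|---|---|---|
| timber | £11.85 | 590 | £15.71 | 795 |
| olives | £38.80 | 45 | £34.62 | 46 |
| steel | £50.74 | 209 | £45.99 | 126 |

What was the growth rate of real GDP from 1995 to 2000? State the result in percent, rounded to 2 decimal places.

-9.01%

Real GDP 1995 = Nominal GDP 1995 = 11.85·590 + 38.80·45 + 50.74·209 = 19342.16.
Real GDP 2000 (at 1995 prices) = 11.85·795 + 38.80·46 + 50.74·126 = 17598.79.
Real growth = 17598.79/19342.16 − 1 = -0.0901.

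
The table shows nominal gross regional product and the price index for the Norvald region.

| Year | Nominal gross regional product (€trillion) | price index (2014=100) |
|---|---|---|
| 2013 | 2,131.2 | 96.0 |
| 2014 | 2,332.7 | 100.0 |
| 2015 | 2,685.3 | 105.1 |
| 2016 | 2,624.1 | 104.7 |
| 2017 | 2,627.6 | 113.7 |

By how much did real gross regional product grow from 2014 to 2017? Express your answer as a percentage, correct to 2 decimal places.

Real gross regional product 2014 = 2332.7/1.000 = 2332.70.
Real gross regional product 2017 = 2627.6/1.137 = 2310.99.
Change = 2310.99/2332.70 − 1 = -0.0093.

-0.93%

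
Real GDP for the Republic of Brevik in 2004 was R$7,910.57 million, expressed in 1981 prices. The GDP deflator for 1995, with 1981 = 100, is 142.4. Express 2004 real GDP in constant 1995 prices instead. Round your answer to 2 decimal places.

R$11,264.65 million

Real GDP in 1995 prices = Real GDP in 1981 prices × (P_1995/P_1981) = 7910.57 × 1.424 = 11264.65.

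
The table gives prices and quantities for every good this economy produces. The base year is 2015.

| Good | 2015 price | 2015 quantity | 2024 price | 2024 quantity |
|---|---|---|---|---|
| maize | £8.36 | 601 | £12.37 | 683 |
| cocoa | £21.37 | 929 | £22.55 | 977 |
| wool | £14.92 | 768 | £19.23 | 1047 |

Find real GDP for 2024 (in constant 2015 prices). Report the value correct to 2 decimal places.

£42209.61

Real GDP 2024 = Σ (p_2015 × q_2024) = 8.36·683 + 21.37·977 + 14.92·1047 = 42209.61.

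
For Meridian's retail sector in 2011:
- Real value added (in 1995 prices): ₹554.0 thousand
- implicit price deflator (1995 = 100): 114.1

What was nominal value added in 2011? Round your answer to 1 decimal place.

₹632.1 thousand

Nominal value added = Real × (implicit price deflator/100) = 554.0 × 1.141 = 632.11.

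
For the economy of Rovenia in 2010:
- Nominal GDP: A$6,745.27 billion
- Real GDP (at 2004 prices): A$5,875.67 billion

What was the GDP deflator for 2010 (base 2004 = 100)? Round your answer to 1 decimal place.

GDP deflator = (Nominal / Real) × 100 = 6745.27 / 5875.67 × 100 = 114.80.

114.8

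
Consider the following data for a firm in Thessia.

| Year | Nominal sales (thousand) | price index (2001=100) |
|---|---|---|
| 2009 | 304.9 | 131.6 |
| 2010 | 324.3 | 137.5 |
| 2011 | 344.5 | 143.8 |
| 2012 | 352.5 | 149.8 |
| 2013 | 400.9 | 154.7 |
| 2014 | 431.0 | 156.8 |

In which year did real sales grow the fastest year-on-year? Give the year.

2010: real = 324.3/1.375 = 235.85; growth vs 2009 (231.69) = 1.80%.
2011: real = 344.5/1.438 = 239.57; growth vs 2010 (235.85) = 1.58%.
2012: real = 352.5/1.498 = 235.31; growth vs 2011 (239.57) = -1.78%.
2013: real = 400.9/1.547 = 259.15; growth vs 2012 (235.31) = 10.13%.
2014: real = 431.0/1.568 = 274.87; growth vs 2013 (259.15) = 6.07%.

2013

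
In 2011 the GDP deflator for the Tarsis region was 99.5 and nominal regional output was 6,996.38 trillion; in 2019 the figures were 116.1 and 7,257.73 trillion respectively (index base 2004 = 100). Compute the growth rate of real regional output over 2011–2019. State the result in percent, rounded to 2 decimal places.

-11.10%

Real regional output 2011 = 6996.38 / 0.995 = 7031.54.
Real regional output 2019 = 7257.73 / 1.161 = 6251.27.
Real growth = 6251.27 / 7031.54 − 1 = -0.1110.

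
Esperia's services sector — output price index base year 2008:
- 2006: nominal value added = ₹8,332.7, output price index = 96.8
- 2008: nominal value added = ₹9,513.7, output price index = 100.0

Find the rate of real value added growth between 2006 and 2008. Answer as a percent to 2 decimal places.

Deflate each year: 2006 → 8332.7/0.968 = 8608.16; 2008 → 9513.7/1.000 = 9513.70.
So real value added changed by 9513.70/8608.16 − 1 = 0.1052, i.e. 10.52%.

10.52%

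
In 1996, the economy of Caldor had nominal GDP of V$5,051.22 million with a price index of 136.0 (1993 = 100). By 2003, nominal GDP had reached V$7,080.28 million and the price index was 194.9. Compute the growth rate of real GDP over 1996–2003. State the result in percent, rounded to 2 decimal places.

-2.19%

Real GDP 1996 = 5051.22 / 1.360 = 3714.13.
Real GDP 2003 = 7080.28 / 1.949 = 3632.78.
Real growth = 3632.78 / 3714.13 − 1 = -0.0219.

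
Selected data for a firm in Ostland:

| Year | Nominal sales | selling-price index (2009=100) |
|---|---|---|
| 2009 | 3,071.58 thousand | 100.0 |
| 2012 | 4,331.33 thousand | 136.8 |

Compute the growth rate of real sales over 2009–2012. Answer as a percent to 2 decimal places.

3.08%

Real sales 2009 = 3071.58 / 1.000 = 3071.58.
Real sales 2012 = 4331.33 / 1.368 = 3166.18.
Real growth = 3166.18 / 3071.58 − 1 = 0.0308.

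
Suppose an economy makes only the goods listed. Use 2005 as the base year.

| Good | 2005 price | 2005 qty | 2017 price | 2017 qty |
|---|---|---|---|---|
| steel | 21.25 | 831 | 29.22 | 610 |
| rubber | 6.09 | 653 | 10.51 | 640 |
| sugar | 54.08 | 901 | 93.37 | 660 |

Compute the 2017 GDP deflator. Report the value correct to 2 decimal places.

Nominal GDP 2017 = 29.22·610 + 10.51·640 + 93.37·660 = 86174.80.
Real GDP 2017 (at 2005 prices) = 21.25·610 + 6.09·640 + 54.08·660 = 52552.90.
Deflator = Nominal/Real × 100 = 86174.80/52552.90 × 100 = 163.977.

163.98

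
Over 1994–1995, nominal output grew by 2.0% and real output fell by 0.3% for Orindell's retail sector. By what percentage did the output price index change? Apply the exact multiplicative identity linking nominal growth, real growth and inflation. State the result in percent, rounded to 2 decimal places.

2.31%

(1 + g_nom) = (1 + g_real)(1 + π), so π = 1.0200 / 0.9970 − 1 = 0.02307.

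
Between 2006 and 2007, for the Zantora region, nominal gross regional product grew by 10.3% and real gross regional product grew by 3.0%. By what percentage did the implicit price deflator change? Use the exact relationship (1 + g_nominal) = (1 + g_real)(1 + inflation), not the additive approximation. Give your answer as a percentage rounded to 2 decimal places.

7.09%

(1 + g_nom) = (1 + g_real)(1 + π), so π = 1.1030 / 1.0300 − 1 = 0.07087.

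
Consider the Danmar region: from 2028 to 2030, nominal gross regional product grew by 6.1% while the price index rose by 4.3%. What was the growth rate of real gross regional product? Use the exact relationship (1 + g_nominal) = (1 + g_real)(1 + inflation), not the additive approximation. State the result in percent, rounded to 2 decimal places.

(1 + g_nom) = (1 + g_real)(1 + π), so g_real = 1.0610 / 1.0430 − 1 = 0.01726.

1.73%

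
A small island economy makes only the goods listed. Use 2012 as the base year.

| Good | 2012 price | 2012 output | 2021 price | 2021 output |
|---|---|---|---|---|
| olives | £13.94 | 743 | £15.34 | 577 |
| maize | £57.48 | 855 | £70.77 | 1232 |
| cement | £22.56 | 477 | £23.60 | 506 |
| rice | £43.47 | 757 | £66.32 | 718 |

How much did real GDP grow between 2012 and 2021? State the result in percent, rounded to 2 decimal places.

Real GDP 2012 = Nominal GDP 2012 = 13.94·743 + 57.48·855 + 22.56·477 + 43.47·757 = 103170.73.
Real GDP 2021 (at 2012 prices) = 13.94·577 + 57.48·1232 + 22.56·506 + 43.47·718 = 121485.56.
Real growth = 121485.56/103170.73 − 1 = 0.1775.

17.75%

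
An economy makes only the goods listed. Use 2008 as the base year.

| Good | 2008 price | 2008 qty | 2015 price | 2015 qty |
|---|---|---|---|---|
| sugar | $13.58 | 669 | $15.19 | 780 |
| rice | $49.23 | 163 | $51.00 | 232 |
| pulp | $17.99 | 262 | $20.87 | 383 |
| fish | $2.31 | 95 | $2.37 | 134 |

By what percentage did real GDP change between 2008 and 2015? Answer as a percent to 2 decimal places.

32.53%

Real GDP 2008 = Nominal GDP 2008 = 13.58·669 + 49.23·163 + 17.99·262 + 2.31·95 = 22042.34.
Real GDP 2015 (at 2008 prices) = 13.58·780 + 49.23·232 + 17.99·383 + 2.31·134 = 29213.47.
Real growth = 29213.47/22042.34 − 1 = 0.3253.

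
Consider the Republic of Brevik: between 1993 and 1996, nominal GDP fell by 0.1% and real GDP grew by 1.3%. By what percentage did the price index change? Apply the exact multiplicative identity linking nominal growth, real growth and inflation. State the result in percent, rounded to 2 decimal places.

(1 + g_nom) = (1 + g_real)(1 + π), so π = 0.9990 / 1.0130 − 1 = -0.01382.

-1.38%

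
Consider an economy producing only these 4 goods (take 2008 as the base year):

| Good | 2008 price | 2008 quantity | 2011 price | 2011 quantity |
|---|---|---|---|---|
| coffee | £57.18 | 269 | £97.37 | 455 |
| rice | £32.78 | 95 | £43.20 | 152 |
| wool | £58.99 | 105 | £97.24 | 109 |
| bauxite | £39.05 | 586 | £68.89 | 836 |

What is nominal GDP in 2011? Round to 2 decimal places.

£119060.95

Nominal GDP 2011 = Σ (p_2011 × q_2011) = 97.37·455 + 43.20·152 + 97.24·109 + 68.89·836 = 119060.95.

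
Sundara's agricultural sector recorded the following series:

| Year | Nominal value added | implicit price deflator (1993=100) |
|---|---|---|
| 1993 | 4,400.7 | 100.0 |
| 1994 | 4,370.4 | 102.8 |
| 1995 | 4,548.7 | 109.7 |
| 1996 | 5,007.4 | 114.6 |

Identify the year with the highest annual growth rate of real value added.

1994: real = 4370.4/1.028 = 4251.36; growth vs 1993 (4400.70) = -3.39%.
1995: real = 4548.7/1.097 = 4146.49; growth vs 1994 (4251.36) = -2.47%.
1996: real = 5007.4/1.146 = 4369.46; growth vs 1995 (4146.49) = 5.38%.

1996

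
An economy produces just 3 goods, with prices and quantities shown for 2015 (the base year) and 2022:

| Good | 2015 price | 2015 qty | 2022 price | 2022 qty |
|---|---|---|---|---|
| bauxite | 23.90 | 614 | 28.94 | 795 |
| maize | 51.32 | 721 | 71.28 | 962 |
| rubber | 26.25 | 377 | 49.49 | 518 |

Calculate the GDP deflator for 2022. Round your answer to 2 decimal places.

143.00

Nominal GDP 2022 = 28.94·795 + 71.28·962 + 49.49·518 = 117214.48.
Real GDP 2022 (at 2015 prices) = 23.90·795 + 51.32·962 + 26.25·518 = 81967.84.
Deflator = Nominal/Real × 100 = 117214.48/81967.84 × 100 = 143.001.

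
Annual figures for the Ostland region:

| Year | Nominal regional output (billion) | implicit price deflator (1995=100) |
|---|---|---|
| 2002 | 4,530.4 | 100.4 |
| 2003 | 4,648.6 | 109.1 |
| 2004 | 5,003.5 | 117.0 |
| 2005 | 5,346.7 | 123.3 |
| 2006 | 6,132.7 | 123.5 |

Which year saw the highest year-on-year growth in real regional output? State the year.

2003: real = 4648.6/1.091 = 4260.86; growth vs 2002 (4512.35) = -5.57%.
2004: real = 5003.5/1.170 = 4276.50; growth vs 2003 (4260.86) = 0.37%.
2005: real = 5346.7/1.233 = 4336.33; growth vs 2004 (4276.50) = 1.40%.
2006: real = 6132.7/1.235 = 4965.75; growth vs 2005 (4336.33) = 14.52%.

2006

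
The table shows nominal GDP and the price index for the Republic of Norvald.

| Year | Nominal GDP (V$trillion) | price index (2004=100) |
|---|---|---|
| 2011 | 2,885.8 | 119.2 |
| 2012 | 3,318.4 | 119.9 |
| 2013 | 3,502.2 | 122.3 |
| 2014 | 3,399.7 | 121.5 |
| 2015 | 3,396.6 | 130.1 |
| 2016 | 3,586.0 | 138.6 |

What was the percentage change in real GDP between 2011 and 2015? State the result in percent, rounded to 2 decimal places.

7.84%

Real GDP 2011 = 2885.8/1.192 = 2420.97.
Real GDP 2015 = 3396.6/1.301 = 2610.76.
Change = 2610.76/2420.97 − 1 = 0.0784.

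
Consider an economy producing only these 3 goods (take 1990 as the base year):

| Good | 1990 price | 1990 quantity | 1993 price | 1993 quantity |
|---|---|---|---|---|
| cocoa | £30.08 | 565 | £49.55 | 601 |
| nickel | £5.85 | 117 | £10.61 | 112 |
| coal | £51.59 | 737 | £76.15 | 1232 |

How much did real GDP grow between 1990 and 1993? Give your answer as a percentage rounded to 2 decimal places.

47.74%

Real GDP 1990 = Nominal GDP 1990 = 30.08·565 + 5.85·117 + 51.59·737 = 55701.48.
Real GDP 1993 (at 1990 prices) = 30.08·601 + 5.85·112 + 51.59·1232 = 82292.16.
Real growth = 82292.16/55701.48 − 1 = 0.4774.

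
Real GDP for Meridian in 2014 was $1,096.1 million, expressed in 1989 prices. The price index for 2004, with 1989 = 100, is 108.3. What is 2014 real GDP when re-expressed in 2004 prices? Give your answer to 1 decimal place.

$1,187.1 million

Real GDP in 2004 prices = Real GDP in 1989 prices × (P_2004/P_1989) = 1096.1 × 1.083 = 1187.08.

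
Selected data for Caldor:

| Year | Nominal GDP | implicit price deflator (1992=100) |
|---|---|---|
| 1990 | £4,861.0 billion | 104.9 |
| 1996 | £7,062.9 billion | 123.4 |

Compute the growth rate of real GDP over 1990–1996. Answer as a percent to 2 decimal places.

23.51%

Deflate each year: 1990 → 4861.0/1.049 = 4633.94; 1996 → 7062.9/1.234 = 5723.58.
So real GDP changed by 5723.58/4633.94 − 1 = 0.2351, i.e. 23.51%.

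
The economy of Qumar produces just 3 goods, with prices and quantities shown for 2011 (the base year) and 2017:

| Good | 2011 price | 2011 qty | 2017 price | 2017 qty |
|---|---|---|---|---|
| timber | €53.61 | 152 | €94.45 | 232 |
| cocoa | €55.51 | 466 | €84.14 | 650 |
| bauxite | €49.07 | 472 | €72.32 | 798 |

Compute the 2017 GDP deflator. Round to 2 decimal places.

153.19

Nominal GDP 2017 = 94.45·232 + 84.14·650 + 72.32·798 = 134314.76.
Real GDP 2017 (at 2011 prices) = 53.61·232 + 55.51·650 + 49.07·798 = 87676.88.
Deflator = Nominal/Real × 100 = 134314.76/87676.88 × 100 = 153.193.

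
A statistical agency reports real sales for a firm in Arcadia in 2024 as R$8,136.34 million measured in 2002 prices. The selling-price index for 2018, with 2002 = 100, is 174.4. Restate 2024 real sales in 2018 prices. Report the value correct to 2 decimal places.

Real sales in 2018 prices = Real sales in 2002 prices × (P_2018/P_2002) = 8136.34 × 1.744 = 14189.78.

R$14,189.78 million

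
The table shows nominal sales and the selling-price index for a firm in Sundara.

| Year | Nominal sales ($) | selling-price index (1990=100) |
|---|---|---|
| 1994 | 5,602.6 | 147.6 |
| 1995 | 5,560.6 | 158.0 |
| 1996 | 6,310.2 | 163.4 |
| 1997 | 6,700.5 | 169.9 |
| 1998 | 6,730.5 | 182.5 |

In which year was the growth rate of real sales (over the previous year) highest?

1995: real = 5560.6/1.580 = 3519.37; growth vs 1994 (3795.80) = -7.28%.
1996: real = 6310.2/1.634 = 3861.81; growth vs 1995 (3519.37) = 9.73%.
1997: real = 6700.5/1.699 = 3943.79; growth vs 1996 (3861.81) = 2.12%.
1998: real = 6730.5/1.825 = 3687.95; growth vs 1997 (3943.79) = -6.49%.

1996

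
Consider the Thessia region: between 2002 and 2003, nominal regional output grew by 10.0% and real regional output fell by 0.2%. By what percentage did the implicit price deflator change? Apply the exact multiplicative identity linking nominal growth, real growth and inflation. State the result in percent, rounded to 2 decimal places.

10.22%

(1 + g_nom) = (1 + g_real)(1 + π), so π = 1.1000 / 0.9980 − 1 = 0.10220.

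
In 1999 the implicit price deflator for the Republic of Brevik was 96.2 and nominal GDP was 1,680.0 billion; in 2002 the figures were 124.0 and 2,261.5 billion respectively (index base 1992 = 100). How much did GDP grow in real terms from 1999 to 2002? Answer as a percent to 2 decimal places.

Real GDP 1999 = 1680.0 / 0.962 = 1746.36.
Real GDP 2002 = 2261.5 / 1.240 = 1823.79.
Real growth = 1823.79 / 1746.36 − 1 = 0.0443.

4.43%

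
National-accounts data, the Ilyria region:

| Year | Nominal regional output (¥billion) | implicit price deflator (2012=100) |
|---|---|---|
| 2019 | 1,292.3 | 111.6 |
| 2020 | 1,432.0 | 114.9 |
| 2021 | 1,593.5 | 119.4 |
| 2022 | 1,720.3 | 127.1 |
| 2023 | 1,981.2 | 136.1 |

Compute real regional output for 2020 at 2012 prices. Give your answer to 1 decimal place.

Real regional output 2020 = 1432.0 / 1.149 = 1246.30.

¥1,246.3 billion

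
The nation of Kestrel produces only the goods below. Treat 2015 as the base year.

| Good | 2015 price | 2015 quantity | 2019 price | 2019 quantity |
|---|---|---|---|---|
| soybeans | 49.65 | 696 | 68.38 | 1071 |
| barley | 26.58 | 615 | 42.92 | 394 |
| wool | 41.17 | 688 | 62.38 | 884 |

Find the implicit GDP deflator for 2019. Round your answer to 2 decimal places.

Nominal GDP 2019 = 68.38·1071 + 42.92·394 + 62.38·884 = 145289.38.
Real GDP 2019 (at 2015 prices) = 49.65·1071 + 26.58·394 + 41.17·884 = 100041.95.
Deflator = Nominal/Real × 100 = 145289.38/100041.95 × 100 = 145.228.

145.23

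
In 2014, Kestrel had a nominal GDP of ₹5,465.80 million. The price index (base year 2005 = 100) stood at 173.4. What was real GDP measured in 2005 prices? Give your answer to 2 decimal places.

Real GDP = Nominal / (price index/100) = 5465.80 / 1.734 = 3152.13.

₹3,152.13 million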